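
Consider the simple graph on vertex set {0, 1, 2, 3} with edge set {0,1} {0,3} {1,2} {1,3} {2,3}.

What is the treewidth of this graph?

2

A width-2 tree decomposition is:
Bags: B1 = {0, 1, 3}  B2 = {1, 2, 3}
Tree: B1–B2
The largest bag has 3 vertices, giving width 2; this decomposition certifies tw(G) ≤ 2. Conversely, {0, 1, 3} is a clique of size 3, and the vertices of any clique must share a bag in every tree decomposition; so some bag has ≥ 3 vertices and tw(G) ≥ 2. Therefore the treewidth is 2.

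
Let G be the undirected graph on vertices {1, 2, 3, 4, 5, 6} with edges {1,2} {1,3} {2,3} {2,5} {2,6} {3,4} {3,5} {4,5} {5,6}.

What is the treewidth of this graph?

2

A width-2 tree decomposition is:
Bags: B1 = {2, 3, 5}  B2 = {1, 2, 3}  B3 = {3, 4, 5}  B4 = {2, 5, 6}
Tree: B1–B2, B1–B3, B1–B4
Each bag holds 3 vertices, so the decomposition has width 2, which upper-bounds the treewidth. On the other hand G contains the 3-clique {1, 2, 3}. A clique must lie in a single bag of any decomposition, so no decomposition can have width below 2. Therefore the treewidth is 2.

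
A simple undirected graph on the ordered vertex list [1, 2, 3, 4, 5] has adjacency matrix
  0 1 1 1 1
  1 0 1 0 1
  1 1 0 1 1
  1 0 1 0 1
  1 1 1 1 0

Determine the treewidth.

A width-3 tree decomposition is:
Bags: B1 = {1, 2, 3, 5}  B2 = {1, 3, 4, 5}
Tree: B1–B2
Every bag has size at most 4, so the width is 4 − 1 = 3 and tw(G) ≤ 3. Conversely, {1, 2, 3, 5} is a clique of size 4, and the vertices of any clique must share a bag in every tree decomposition; so some bag has ≥ 4 vertices and tw(G) ≥ 3. The upper and lower bounds meet at 3, so that is the treewidth.

3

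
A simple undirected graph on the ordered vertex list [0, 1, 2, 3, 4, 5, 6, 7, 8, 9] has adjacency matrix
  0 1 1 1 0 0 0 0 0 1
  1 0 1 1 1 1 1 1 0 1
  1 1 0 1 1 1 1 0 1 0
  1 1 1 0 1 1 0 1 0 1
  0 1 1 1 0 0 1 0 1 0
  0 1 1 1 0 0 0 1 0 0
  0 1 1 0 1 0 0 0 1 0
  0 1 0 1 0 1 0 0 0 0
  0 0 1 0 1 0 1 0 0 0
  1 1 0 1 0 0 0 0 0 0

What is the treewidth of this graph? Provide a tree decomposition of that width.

Treewidth 3.
One optimal decomposition is:
Bags: B1 = {1, 2, 4, 6}  B2 = {2, 4, 6, 8}  B3 = {1, 2, 3, 4}  B4 = {0, 1, 2, 3}  B5 = {1, 2, 3, 5}  B6 = {0, 1, 3, 9}  B7 = {1, 3, 5, 7}
Tree: B1–B2, B1–B3, B3–B4, B3–B5, B4–B6, B5–B7

Every bag has size at most 4, so the width is 4 − 1 = 3 and tw(G) ≤ 3. Conversely, {2, 4, 6, 8} is a clique of size 4, and the vertices of any clique must share a bag in every tree decomposition; so some bag has ≥ 4 vertices and tw(G) ≥ 3. Combining the bounds, tw(G) = 3.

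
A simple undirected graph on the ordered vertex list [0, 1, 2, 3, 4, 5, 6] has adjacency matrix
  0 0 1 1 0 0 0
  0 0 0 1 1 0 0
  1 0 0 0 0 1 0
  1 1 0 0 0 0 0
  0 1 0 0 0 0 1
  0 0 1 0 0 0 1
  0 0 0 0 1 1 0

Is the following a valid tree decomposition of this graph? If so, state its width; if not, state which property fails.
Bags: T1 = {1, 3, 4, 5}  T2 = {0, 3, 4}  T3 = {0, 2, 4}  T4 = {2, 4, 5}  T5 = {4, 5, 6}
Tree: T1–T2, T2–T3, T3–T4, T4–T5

A tree decomposition must satisfy three properties: every vertex lies in some bag; for every edge, both endpoints lie together in some bag; and for every vertex, the bags containing it form a connected subtree. Here bags containing vertex 5 are not connected in the tree, so the decomposition is invalid.

No — bags containing vertex 5 are not connected in the tree.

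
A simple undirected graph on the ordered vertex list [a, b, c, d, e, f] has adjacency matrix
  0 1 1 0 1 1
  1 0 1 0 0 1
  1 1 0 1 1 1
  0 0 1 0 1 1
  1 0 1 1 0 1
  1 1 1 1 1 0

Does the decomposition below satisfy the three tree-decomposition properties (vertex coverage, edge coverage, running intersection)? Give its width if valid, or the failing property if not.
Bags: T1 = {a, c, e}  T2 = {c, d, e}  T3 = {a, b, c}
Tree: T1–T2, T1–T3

No — vertex f appears in no bag.

A tree decomposition must satisfy three properties: every vertex lies in some bag; for every edge, both endpoints lie together in some bag; and for every vertex, the bags containing it form a connected subtree. Here vertex f appears in no bag, so the decomposition is invalid.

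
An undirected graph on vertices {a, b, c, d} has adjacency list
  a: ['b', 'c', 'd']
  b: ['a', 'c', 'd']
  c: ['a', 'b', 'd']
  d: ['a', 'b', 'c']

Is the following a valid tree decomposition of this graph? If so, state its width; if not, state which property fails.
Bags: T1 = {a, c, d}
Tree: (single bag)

No — vertex b appears in no bag.

A tree decomposition must satisfy three properties: every vertex lies in some bag; for every edge, both endpoints lie together in some bag; and for every vertex, the bags containing it form a connected subtree. Here vertex b appears in no bag, so the decomposition is invalid.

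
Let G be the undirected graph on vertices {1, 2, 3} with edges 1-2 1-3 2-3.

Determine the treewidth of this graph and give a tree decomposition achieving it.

Treewidth 2.
Bags: B1 = {1, 2, 3}
Tree: (single bag)

With just one bag of size 3, the width is 3 − 1 = 2, so tw(G) ≤ 2. Conversely, {1, 2, 3} is a clique of size 3, and the vertices of any clique must share a bag in every tree decomposition; so some bag has ≥ 3 vertices and tw(G) ≥ 2. Combining the bounds, tw(G) = 2.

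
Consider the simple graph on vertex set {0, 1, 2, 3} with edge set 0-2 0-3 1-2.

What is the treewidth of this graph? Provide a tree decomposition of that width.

Treewidth 1.
Bags: B1 = {0, 3}  B2 = {0, 2}  B3 = {1, 2}
Tree: B1–B2, B2–B3

Each bag holds 2 vertices, so the decomposition has width 1, which upper-bounds the treewidth. Since G has at least one edge (e.g. 3–0), it is not an edgeless graph, so tw(G) ≥ 1. The upper and lower bounds meet at 1, so that is the treewidth.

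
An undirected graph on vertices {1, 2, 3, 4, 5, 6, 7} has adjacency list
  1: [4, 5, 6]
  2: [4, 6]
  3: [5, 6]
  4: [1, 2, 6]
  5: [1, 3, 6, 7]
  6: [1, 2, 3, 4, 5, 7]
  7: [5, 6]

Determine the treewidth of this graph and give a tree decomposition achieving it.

The largest bag has 3 vertices, giving width 2; this decomposition certifies tw(G) ≤ 2. Conversely, {2, 4, 6} is a clique of size 3, and the vertices of any clique must share a bag in every tree decomposition; so some bag has ≥ 3 vertices and tw(G) ≥ 2. Hence tw(G) = 2 exactly.

Treewidth 2.
One such decomposition:
Bags: B1 = {5, 6, 7}  B2 = {3, 5, 6}  B3 = {1, 5, 6}  B4 = {1, 4, 6}  B5 = {2, 4, 6}
Tree: B1–B2, B1–B3, B3–B4, B4–B5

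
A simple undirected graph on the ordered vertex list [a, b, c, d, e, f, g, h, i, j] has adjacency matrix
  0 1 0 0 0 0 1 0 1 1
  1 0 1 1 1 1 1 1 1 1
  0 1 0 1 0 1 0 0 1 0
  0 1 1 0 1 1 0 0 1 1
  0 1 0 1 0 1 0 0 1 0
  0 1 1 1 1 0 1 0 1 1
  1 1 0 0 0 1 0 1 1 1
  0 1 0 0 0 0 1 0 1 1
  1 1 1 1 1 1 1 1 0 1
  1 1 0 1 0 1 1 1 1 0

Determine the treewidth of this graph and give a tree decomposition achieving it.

Each bag holds 5 vertices, so the decomposition has width 4, which upper-bounds the treewidth. Conversely, {a, b, g, i, j} is a clique of size 5, and the vertices of any clique must share a bag in every tree decomposition; so some bag has ≥ 5 vertices and tw(G) ≥ 4. The upper and lower bounds meet at 4, so that is the treewidth.

Treewidth 4.
One optimal decomposition is:
Bags: B1 = {b, f, g, i, j}  B2 = {b, d, f, i, j}  B3 = {b, d, e, f, i}  B4 = {a, b, g, i, j}  B5 = {b, g, h, i, j}  B6 = {b, c, d, f, i}
Tree: B1–B2, B2–B3, B1–B4, B4–B5, B3–B6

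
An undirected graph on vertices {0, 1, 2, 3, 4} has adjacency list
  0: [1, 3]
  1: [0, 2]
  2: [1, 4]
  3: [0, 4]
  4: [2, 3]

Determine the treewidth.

A width-2 tree decomposition is:
Bags: B1 = {1, 2, 4}  B2 = {1, 3, 4}  B3 = {0, 1, 3}
Tree: B1–B2, B2–B3
Each bag holds 3 vertices, so the decomposition has width 2, which upper-bounds the treewidth. The edges 1–2–4–3–0–1 form a cycle, so G is not a tree and its treewidth is at least 2. The upper and lower bounds meet at 2, so that is the treewidth.

2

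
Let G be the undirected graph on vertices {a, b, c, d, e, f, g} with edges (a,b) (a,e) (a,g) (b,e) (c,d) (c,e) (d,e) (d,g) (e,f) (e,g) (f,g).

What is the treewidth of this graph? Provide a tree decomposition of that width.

Treewidth 2.
Bags: B1 = {a, e, g}  B2 = {d, e, g}  B3 = {a, b, e}  B4 = {e, f, g}  B5 = {c, d, e}
Tree: B1–B2, B1–B3, B1–B4, B2–B5

Every bag has size at most 3, so the width is 3 − 1 = 2 and tw(G) ≤ 2. For the lower bound, the 3 vertices {d, e, g} are pairwise adjacent, and any tree decomposition puts a clique entirely inside one bag — forcing width ≥ 2. Combining the bounds, tw(G) = 2.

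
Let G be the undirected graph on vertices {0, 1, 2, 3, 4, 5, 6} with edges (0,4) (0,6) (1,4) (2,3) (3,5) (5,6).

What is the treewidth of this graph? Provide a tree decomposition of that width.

Treewidth 1.
One such decomposition:
Bags: B1 = {1, 4}  B2 = {0, 4}  B3 = {0, 6}  B4 = {5, 6}  B5 = {3, 5}  B6 = {2, 3}
Tree: B1–B2, B2–B3, B3–B4, B4–B5, B5–B6

Every bag has size at most 2, so the width is 2 − 1 = 1 and tw(G) ≤ 1. Since G has at least one edge (e.g. 1–4), it is not an edgeless graph, so tw(G) ≥ 1. The upper and lower bounds meet at 1, so that is the treewidth.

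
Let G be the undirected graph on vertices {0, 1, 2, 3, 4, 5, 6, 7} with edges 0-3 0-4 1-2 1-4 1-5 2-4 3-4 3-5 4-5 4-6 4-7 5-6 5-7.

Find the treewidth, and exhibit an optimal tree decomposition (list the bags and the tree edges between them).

Treewidth 2.
One such decomposition:
Bags: B1 = {1, 4, 5}  B2 = {3, 4, 5}  B3 = {1, 2, 4}  B4 = {0, 3, 4}  B5 = {4, 5, 7}  B6 = {4, 5, 6}
Tree: B1–B2, B1–B3, B2–B4, B2–B5, B1–B6

Each bag holds 3 vertices, so the decomposition has width 2, which upper-bounds the treewidth. For the lower bound, the 3 vertices {0, 3, 4} are pairwise adjacent, and any tree decomposition puts a clique entirely inside one bag — forcing width ≥ 2. Combining the bounds, tw(G) = 2.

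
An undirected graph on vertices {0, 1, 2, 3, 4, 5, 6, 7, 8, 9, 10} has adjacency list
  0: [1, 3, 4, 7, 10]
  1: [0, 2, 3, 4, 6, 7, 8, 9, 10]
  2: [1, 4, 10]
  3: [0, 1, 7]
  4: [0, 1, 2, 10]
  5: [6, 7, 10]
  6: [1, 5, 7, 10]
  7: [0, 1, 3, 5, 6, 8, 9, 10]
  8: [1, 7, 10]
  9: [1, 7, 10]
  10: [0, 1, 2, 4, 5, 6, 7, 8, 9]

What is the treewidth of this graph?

3

A width-3 tree decomposition is:
Bags: B1 = {1, 7, 8, 10}  B2 = {0, 1, 7, 10}  B3 = {1, 6, 7, 10}  B4 = {0, 1, 3, 7}  B5 = {5, 6, 7, 10}  B6 = {0, 1, 4, 10}  B7 = {1, 2, 4, 10}  B8 = {1, 7, 9, 10}
Tree: B1–B2, B1–B3, B2–B4, B3–B5, B2–B6, B6–B7, B3–B8
The largest bag has 4 vertices, giving width 3; this decomposition certifies tw(G) ≤ 3. For the lower bound, the 4 vertices {1, 2, 4, 10} are pairwise adjacent, and any tree decomposition puts a clique entirely inside one bag — forcing width ≥ 3. Hence tw(G) = 3 exactly.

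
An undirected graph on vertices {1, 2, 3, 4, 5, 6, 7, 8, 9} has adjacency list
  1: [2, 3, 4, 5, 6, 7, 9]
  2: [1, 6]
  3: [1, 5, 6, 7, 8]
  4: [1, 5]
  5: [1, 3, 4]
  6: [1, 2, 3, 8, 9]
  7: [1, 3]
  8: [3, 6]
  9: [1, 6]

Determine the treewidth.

A width-2 tree decomposition is:
Bags: B1 = {1, 3, 7}  B2 = {1, 3, 5}  B3 = {1, 3, 6}  B4 = {1, 4, 5}  B5 = {1, 6, 9}  B6 = {3, 6, 8}  B7 = {1, 2, 6}
Tree: B1–B2, B2–B3, B2–B4, B3–B5, B3–B6, B5–B7
Each bag holds 3 vertices, so the decomposition has width 2, which upper-bounds the treewidth. On the other hand G contains the 3-clique {3, 6, 8}. A clique must lie in a single bag of any decomposition, so no decomposition can have width below 2. Combining the bounds, tw(G) = 2.

2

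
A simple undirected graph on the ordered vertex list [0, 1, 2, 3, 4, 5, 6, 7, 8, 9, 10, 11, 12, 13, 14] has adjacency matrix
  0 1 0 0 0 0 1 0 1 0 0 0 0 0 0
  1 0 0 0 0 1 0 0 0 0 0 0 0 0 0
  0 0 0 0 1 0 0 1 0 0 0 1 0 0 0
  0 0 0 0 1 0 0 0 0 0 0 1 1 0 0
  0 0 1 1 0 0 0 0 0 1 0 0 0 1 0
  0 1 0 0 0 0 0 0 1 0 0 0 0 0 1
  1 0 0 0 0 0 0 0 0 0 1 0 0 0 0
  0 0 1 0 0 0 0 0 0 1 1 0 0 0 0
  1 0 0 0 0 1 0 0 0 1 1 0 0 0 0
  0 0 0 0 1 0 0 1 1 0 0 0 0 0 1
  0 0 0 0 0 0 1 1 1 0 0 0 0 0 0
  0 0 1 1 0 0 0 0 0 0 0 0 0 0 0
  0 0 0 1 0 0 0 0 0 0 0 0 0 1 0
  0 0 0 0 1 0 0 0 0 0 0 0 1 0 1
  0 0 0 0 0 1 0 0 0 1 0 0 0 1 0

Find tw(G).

3

A width-3 tree decomposition is:
Bags: B1 = {2, 3, 11, 12}  B2 = {2, 3, 4, 12}  B3 = {2, 4, 12, 13}  B4 = {2, 4, 7, 13}  B5 = {4, 7, 9, 13}  B6 = {7, 9, 13, 14}  B7 = {7, 9, 10, 14}  B8 = {8, 9, 10, 14}  B9 = {5, 8, 10, 14}  B10 = {5, 6, 8, 10}  B11 = {0, 5, 6, 8}  B12 = {0, 1, 5, 6}
Tree: B1–B2, B2–B3, B3–B4, B4–B5, B5–B6, B6–B7, B7–B8, B8–B9, B9–B10, B10–B11, B11–B12
The largest bag has 4 vertices, giving width 3; this decomposition certifies tw(G) ≤ 3. For the lower bound: the 4 vertex sets {3,11,12}, {2}, {4}, {7,9,13,14} are disjoint, each induces a connected subgraph, and every pair is joined by at least one edge of G. Contracting each set to a single vertex therefore yields K_{4} as a minor, and since treewidth is minor-monotone, tw(G) ≥ tw(K_{4}) = 3. Combining the bounds, tw(G) = 3.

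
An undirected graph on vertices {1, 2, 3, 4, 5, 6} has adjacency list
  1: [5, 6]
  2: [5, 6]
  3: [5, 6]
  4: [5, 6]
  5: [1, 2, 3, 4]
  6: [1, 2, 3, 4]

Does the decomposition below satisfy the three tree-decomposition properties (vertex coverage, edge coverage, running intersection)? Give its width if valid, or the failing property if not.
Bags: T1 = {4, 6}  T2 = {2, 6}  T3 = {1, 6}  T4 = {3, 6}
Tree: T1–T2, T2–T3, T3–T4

No — vertex 5 appears in no bag.

A tree decomposition must satisfy three properties: every vertex lies in some bag; for every edge, both endpoints lie together in some bag; and for every vertex, the bags containing it form a connected subtree. Here vertex 5 appears in no bag, so the decomposition is invalid.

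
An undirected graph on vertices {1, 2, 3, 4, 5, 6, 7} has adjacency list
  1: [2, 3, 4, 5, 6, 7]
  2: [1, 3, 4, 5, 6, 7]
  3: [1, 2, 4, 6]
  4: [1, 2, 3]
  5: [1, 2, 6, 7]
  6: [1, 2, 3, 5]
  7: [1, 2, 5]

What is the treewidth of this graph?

A width-3 tree decomposition is:
Bags: B1 = {1, 2, 3, 6}  B2 = {1, 2, 5, 6}  B3 = {1, 2, 3, 4}  B4 = {1, 2, 5, 7}
Tree: B1–B2, B1–B3, B2–B4
Each bag holds 4 vertices, so the decomposition has width 3, which upper-bounds the treewidth. On the other hand G contains the 4-clique {1, 2, 3, 4}. A clique must lie in a single bag of any decomposition, so no decomposition can have width below 3. Therefore the treewidth is 3.

3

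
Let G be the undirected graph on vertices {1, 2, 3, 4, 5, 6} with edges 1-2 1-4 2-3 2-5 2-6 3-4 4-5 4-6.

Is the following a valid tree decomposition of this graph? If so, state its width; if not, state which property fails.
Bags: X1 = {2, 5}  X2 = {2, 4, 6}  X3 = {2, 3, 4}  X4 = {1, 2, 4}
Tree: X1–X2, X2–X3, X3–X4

No — edge (4,5) lies in no bag.

A tree decomposition must satisfy three properties: every vertex lies in some bag; for every edge, both endpoints lie together in some bag; and for every vertex, the bags containing it form a connected subtree. Here edge (4,5) lies in no bag, so the decomposition is invalid.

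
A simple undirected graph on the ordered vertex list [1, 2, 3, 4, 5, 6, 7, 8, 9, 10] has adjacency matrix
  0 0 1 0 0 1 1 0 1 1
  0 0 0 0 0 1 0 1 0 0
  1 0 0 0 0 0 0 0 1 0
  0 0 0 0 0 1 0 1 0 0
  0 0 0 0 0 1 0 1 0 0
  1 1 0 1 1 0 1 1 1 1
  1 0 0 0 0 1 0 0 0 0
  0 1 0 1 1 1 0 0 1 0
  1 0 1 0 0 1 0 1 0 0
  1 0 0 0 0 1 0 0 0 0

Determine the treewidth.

2

A width-2 tree decomposition is:
Bags: B1 = {1, 6, 9}  B2 = {1, 3, 9}  B3 = {6, 8, 9}  B4 = {1, 6, 7}  B5 = {2, 6, 8}  B6 = {5, 6, 8}  B7 = {1, 6, 10}  B8 = {4, 6, 8}
Tree: B1–B2, B1–B3, B1–B4, B3–B5, B3–B6, B4–B7, B6–B8
The largest bag has 3 vertices, giving width 2; this decomposition certifies tw(G) ≤ 2. On the other hand G contains the 3-clique {1, 3, 9}. A clique must lie in a single bag of any decomposition, so no decomposition can have width below 2. Combining the bounds, tw(G) = 2.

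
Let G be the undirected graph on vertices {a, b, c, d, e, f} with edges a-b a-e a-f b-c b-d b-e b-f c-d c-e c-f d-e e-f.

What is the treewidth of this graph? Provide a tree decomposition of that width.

Treewidth 3.
One optimal decomposition is:
Bags: B1 = {b, c, e, f}  B2 = {a, b, e, f}  B3 = {b, c, d, e}
Tree: B1–B2, B1–B3

Each bag holds 4 vertices, so the decomposition has width 3, which upper-bounds the treewidth. Conversely, {b, c, d, e} is a clique of size 4, and the vertices of any clique must share a bag in every tree decomposition; so some bag has ≥ 4 vertices and tw(G) ≥ 3. The upper and lower bounds meet at 3, so that is the treewidth.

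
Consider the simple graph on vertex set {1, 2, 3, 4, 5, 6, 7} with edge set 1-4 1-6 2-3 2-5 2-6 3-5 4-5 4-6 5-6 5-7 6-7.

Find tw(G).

A width-2 tree decomposition is:
Bags: B1 = {1, 4, 6}  B2 = {4, 5, 6}  B3 = {2, 5, 6}  B4 = {2, 3, 5}  B5 = {5, 6, 7}
Tree: B1–B2, B2–B3, B3–B4, B3–B5
Every bag has size at most 3, so the width is 3 − 1 = 2 and tw(G) ≤ 2. Conversely, {1, 4, 6} is a clique of size 3, and the vertices of any clique must share a bag in every tree decomposition; so some bag has ≥ 3 vertices and tw(G) ≥ 2. Therefore the treewidth is 2.

2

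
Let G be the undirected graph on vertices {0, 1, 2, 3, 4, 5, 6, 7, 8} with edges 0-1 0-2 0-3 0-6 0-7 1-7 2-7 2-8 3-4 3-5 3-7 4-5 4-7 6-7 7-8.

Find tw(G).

A width-2 tree decomposition is:
Bags: B1 = {0, 3, 7}  B2 = {0, 2, 7}  B3 = {2, 7, 8}  B4 = {0, 6, 7}  B5 = {3, 4, 7}  B6 = {3, 4, 5}  B7 = {0, 1, 7}
Tree: B1–B2, B2–B3, B1–B4, B1–B5, B5–B6, B2–B7
Each bag holds 3 vertices, so the decomposition has width 2, which upper-bounds the treewidth. On the other hand G contains the 3-clique {3, 4, 5}. A clique must lie in a single bag of any decomposition, so no decomposition can have width below 2. The upper and lower bounds meet at 2, so that is the treewidth.

2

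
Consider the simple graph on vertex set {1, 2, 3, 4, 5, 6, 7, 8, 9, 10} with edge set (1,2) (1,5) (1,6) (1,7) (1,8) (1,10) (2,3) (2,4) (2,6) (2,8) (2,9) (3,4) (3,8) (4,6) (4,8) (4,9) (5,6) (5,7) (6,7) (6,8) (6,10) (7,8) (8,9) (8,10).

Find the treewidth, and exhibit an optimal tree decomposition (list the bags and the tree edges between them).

Each bag holds 4 vertices, so the decomposition has width 3, which upper-bounds the treewidth. Conversely, {1, 2, 6, 8} is a clique of size 4, and the vertices of any clique must share a bag in every tree decomposition; so some bag has ≥ 4 vertices and tw(G) ≥ 3. Combining the bounds, tw(G) = 3.

Treewidth 3.
One optimal decomposition is:
Bags: B1 = {1, 2, 6, 8}  B2 = {1, 6, 7, 8}  B3 = {2, 4, 6, 8}  B4 = {2, 4, 8, 9}  B5 = {1, 6, 8, 10}  B6 = {1, 5, 6, 7}  B7 = {2, 3, 4, 8}
Tree: B1–B2, B1–B3, B3–B4, B1–B5, B2–B6, B4–B7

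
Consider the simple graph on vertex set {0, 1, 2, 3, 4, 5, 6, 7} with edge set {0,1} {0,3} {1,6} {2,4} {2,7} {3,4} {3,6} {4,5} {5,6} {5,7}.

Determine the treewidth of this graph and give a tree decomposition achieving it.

Every bag has size at most 3, so the width is 3 − 1 = 2 and tw(G) ≤ 2. The edges 0–1–6–3–0 form a cycle, so G is not a tree and its treewidth is at least 2. Therefore the treewidth is 2.

Treewidth 2.
Bags: B1 = {0, 1, 3}  B2 = {1, 3, 6}  B3 = {3, 4, 6}  B4 = {4, 5, 6}  B5 = {2, 4, 5}  B6 = {2, 5, 7}
Tree: B1–B2, B2–B3, B3–B4, B4–B5, B5–B6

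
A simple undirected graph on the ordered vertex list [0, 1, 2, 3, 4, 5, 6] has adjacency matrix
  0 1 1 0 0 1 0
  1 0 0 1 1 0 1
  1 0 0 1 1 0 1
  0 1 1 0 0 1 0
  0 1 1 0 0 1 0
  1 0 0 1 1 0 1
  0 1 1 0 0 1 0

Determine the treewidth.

3

A width-3 tree decomposition is:
Bags: B1 = {1, 2, 4, 5}  B2 = {1, 2, 3, 5}  B3 = {0, 1, 2, 5}  B4 = {1, 2, 5, 6}
Tree: B1–B2, B2–B3, B3–B4
The largest bag has 4 vertices, giving width 3; this decomposition certifies tw(G) ≤ 3. For the lower bound: the 4 vertex sets {2,4}, {1,3}, {5}, {0} are disjoint, each induces a connected subgraph, and every pair is joined by at least one edge of G. Contracting each set to a single vertex therefore yields K_{4} as a minor, and since treewidth is minor-monotone, tw(G) ≥ tw(K_{4}) = 3. The upper and lower bounds meet at 3, so that is the treewidth.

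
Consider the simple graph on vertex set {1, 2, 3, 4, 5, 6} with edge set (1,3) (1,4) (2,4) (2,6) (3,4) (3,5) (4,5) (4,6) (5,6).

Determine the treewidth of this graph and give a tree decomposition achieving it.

Every bag has size at most 3, so the width is 3 − 1 = 2 and tw(G) ≤ 2. For the lower bound, the 3 vertices {2, 4, 6} are pairwise adjacent, and any tree decomposition puts a clique entirely inside one bag — forcing width ≥ 2. Combining the bounds, tw(G) = 2.

Treewidth 2.
One such decomposition:
Bags: B1 = {4, 5, 6}  B2 = {3, 4, 5}  B3 = {2, 4, 6}  B4 = {1, 3, 4}
Tree: B1–B2, B1–B3, B2–B4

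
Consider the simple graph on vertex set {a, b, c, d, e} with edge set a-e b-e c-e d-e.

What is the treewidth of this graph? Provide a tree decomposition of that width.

Treewidth 1.
One optimal decomposition is:
Bags: B1 = {c, e}  B2 = {a, e}  B3 = {d, e}  B4 = {b, e}
Tree: B1–B2, B1–B3, B3–B4

The largest bag has 2 vertices, giving width 1; this decomposition certifies tw(G) ≤ 1. G has an edge, so its treewidth is at least 1. Combining the bounds, tw(G) = 1.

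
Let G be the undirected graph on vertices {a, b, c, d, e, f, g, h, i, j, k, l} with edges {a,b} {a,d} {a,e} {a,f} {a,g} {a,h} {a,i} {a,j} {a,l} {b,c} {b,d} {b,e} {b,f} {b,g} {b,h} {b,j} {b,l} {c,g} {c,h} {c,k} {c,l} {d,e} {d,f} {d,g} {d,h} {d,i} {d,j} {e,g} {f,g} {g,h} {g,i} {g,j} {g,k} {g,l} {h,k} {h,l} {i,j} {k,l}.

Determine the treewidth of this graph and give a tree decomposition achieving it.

Each bag holds 5 vertices, so the decomposition has width 4, which upper-bounds the treewidth. Conversely, {c, g, h, k, l} is a clique of size 5, and the vertices of any clique must share a bag in every tree decomposition; so some bag has ≥ 5 vertices and tw(G) ≥ 4. Hence tw(G) = 4 exactly.

Treewidth 4.
Bags: B1 = {a, b, d, g, h}  B2 = {a, b, d, f, g}  B3 = {a, b, g, h, l}  B4 = {b, c, g, h, l}  B5 = {a, b, d, g, j}  B6 = {a, d, g, i, j}  B7 = {c, g, h, k, l}  B8 = {a, b, d, e, g}
Tree: B1–B2, B1–B3, B3–B4, B1–B5, B5–B6, B4–B7, B2–B8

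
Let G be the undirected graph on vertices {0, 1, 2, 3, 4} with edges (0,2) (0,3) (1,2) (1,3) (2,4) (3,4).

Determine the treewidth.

A width-2 tree decomposition is:
Bags: B1 = {0, 2, 3}  B2 = {2, 3, 4}  B3 = {1, 2, 3}
Tree: B1–B2, B2–B3
Each bag holds 3 vertices, so the decomposition has width 2, which upper-bounds the treewidth. The edges 2–0–3–4–2 form a cycle, so G is not a tree and its treewidth is at least 2. Therefore the treewidth is 2.

2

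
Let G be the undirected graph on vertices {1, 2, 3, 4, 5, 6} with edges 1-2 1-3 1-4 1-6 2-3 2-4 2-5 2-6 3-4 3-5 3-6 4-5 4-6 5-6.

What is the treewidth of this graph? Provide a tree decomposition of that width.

Treewidth 4.
One such decomposition:
Bags: B1 = {1, 2, 3, 4, 6}  B2 = {2, 3, 4, 5, 6}
Tree: B1–B2

The largest bag has 5 vertices, giving width 4; this decomposition certifies tw(G) ≤ 4. On the other hand G contains the 5-clique {1, 2, 3, 4, 6}. A clique must lie in a single bag of any decomposition, so no decomposition can have width below 4. Hence tw(G) = 4 exactly.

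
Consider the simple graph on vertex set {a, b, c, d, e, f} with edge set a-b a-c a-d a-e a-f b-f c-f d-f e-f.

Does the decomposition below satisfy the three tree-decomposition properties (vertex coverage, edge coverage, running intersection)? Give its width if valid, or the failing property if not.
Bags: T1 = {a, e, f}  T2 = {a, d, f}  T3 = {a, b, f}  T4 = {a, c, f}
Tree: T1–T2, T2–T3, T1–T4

Vertex coverage: the bags together contain {a, b, c, d, e, f}, the full vertex set. Edge coverage: each edge of G has both endpoints in at least one bag. Running intersection: for every vertex, the bags containing it form a connected subtree. All three properties hold, so this is a valid tree decomposition of width max|bag| − 1 = 2, and hence tw(G) ≤ 2.

Yes; width 2.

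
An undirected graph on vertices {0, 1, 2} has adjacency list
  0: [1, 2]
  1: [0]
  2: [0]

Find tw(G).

1

A width-1 tree decomposition is:
Bags: B1 = {0, 1}  B2 = {0, 2}
Tree: B1–B2
Every bag has size at most 2, so the width is 2 − 1 = 1 and tw(G) ≤ 1. Any graph with an edge has treewidth ≥ 1, and G has the edge 1–0. Therefore the treewidth is 1.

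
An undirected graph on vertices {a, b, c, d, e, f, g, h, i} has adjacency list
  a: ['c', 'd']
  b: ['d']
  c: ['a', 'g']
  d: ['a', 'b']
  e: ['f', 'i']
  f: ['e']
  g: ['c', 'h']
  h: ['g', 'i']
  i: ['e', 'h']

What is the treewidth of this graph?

1

A width-1 tree decomposition is:
Bags: B1 = {b, d}  B2 = {a, d}  B3 = {a, c}  B4 = {c, g}  B5 = {g, h}  B6 = {h, i}  B7 = {e, i}  B8 = {e, f}
Tree: B1–B2, B2–B3, B3–B4, B4–B5, B5–B6, B6–B7, B7–B8
The largest bag has 2 vertices, giving width 1; this decomposition certifies tw(G) ≤ 1. Any graph with an edge has treewidth ≥ 1, and G has the edge b–d. Therefore the treewidth is 1.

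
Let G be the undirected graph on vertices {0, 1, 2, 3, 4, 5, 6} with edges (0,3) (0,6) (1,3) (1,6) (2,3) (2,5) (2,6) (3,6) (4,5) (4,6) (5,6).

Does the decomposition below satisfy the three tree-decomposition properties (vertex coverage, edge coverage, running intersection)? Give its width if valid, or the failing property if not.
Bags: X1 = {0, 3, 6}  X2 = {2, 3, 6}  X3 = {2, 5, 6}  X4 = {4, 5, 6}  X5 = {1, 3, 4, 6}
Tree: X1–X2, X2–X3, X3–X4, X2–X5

A tree decomposition must satisfy three properties: every vertex lies in some bag; for every edge, both endpoints lie together in some bag; and for every vertex, the bags containing it form a connected subtree. Here bags containing vertex 4 are not connected in the tree, so the decomposition is invalid.

No — bags containing vertex 4 are not connected in the tree.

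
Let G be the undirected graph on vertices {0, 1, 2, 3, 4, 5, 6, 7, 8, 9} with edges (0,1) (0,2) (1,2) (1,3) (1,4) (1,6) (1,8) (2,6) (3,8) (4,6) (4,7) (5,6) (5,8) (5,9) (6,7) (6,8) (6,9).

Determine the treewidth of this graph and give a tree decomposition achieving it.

Treewidth 2.
One such decomposition:
Bags: B1 = {1, 6, 8}  B2 = {5, 6, 8}  B3 = {5, 6, 9}  B4 = {1, 2, 6}  B5 = {1, 3, 8}  B6 = {0, 1, 2}  B7 = {1, 4, 6}  B8 = {4, 6, 7}
Tree: B1–B2, B2–B3, B1–B4, B1–B5, B4–B6, B4–B7, B7–B8

Every bag has size at most 3, so the width is 3 − 1 = 2 and tw(G) ≤ 2. On the other hand G contains the 3-clique {0, 1, 2}. A clique must lie in a single bag of any decomposition, so no decomposition can have width below 2. The upper and lower bounds meet at 2, so that is the treewidth.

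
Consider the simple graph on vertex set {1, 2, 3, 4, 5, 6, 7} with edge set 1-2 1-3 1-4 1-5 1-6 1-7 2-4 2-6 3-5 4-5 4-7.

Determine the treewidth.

A width-2 tree decomposition is:
Bags: B1 = {1, 4, 5}  B2 = {1, 3, 5}  B3 = {1, 2, 4}  B4 = {1, 4, 7}  B5 = {1, 2, 6}
Tree: B1–B2, B1–B3, B3–B4, B3–B5
The largest bag has 3 vertices, giving width 2; this decomposition certifies tw(G) ≤ 2. On the other hand G contains the 3-clique {1, 3, 5}. A clique must lie in a single bag of any decomposition, so no decomposition can have width below 2. Hence tw(G) = 2 exactly.

2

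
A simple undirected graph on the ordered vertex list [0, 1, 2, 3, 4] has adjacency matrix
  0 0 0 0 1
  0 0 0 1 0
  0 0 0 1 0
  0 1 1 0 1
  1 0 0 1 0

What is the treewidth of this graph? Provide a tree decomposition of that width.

Treewidth 1.
Bags: B1 = {1, 3}  B2 = {2, 3}  B3 = {3, 4}  B4 = {0, 4}
Tree: B1–B2, B1–B3, B3–B4

Each bag holds 2 vertices, so the decomposition has width 1, which upper-bounds the treewidth. Any graph with an edge has treewidth ≥ 1, and G has the edge 1–3. Combining the bounds, tw(G) = 1.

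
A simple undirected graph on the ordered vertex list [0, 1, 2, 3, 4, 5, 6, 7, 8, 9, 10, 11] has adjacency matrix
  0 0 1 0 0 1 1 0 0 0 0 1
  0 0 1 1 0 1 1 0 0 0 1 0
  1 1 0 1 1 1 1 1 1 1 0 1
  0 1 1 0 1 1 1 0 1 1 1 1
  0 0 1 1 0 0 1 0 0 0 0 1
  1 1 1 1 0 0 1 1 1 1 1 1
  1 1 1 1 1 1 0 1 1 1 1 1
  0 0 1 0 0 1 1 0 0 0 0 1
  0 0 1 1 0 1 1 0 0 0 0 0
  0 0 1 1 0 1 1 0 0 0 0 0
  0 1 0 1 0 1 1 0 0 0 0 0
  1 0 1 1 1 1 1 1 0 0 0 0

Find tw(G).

4

A width-4 tree decomposition is:
Bags: B1 = {2, 3, 5, 6, 8}  B2 = {2, 3, 5, 6, 11}  B3 = {1, 2, 3, 5, 6}  B4 = {0, 2, 5, 6, 11}  B5 = {2, 3, 4, 6, 11}  B6 = {2, 5, 6, 7, 11}  B7 = {2, 3, 5, 6, 9}  B8 = {1, 3, 5, 6, 10}
Tree: B1–B2, B2–B3, B2–B4, B2–B5, B4–B6, B2–B7, B3–B8
Every bag has size at most 5, so the width is 5 − 1 = 4 and tw(G) ≤ 4. On the other hand G contains the 5-clique {2, 3, 4, 6, 11}. A clique must lie in a single bag of any decomposition, so no decomposition can have width below 4. The upper and lower bounds meet at 4, so that is the treewidth.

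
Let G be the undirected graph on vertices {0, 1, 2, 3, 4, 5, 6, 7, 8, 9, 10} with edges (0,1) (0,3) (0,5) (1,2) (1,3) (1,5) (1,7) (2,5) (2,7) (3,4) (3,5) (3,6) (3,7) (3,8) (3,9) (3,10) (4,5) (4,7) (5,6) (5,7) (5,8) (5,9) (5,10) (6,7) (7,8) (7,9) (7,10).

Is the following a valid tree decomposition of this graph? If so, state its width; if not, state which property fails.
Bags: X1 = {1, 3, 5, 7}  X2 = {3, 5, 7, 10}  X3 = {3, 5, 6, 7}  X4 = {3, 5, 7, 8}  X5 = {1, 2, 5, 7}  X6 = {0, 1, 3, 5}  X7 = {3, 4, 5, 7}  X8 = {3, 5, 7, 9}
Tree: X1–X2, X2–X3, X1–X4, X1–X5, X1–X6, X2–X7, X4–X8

Every vertex of G appears in some bag (union = {0, 1, 2, 3, 4, 5, 6, 7, 8, 9, 10}); every edge is covered by a bag; and for each vertex v the set of bags containing v is connected in the bag tree. The decomposition is therefore valid. The largest bag has 4 vertices, so the width is 3.

Yes; width 3.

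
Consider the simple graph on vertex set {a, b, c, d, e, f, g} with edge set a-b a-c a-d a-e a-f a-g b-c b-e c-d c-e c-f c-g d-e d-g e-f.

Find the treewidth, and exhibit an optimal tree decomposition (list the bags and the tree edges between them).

Every bag has size at most 4, so the width is 4 − 1 = 3 and tw(G) ≤ 3. Conversely, {a, c, d, g} is a clique of size 4, and the vertices of any clique must share a bag in every tree decomposition; so some bag has ≥ 4 vertices and tw(G) ≥ 3. The upper and lower bounds meet at 3, so that is the treewidth.

Treewidth 3.
Bags: B1 = {a, c, d, g}  B2 = {a, c, d, e}  B3 = {a, c, e, f}  B4 = {a, b, c, e}
Tree: B1–B2, B2–B3, B3–B4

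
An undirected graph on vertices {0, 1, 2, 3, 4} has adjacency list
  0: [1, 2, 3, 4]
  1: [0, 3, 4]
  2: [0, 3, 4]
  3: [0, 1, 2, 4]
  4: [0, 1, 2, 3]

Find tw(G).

A width-3 tree decomposition is:
Bags: B1 = {0, 2, 3, 4}  B2 = {0, 1, 3, 4}
Tree: B1–B2
The largest bag has 4 vertices, giving width 3; this decomposition certifies tw(G) ≤ 3. On the other hand G contains the 4-clique {0, 1, 3, 4}. A clique must lie in a single bag of any decomposition, so no decomposition can have width below 3. Combining the bounds, tw(G) = 3.

3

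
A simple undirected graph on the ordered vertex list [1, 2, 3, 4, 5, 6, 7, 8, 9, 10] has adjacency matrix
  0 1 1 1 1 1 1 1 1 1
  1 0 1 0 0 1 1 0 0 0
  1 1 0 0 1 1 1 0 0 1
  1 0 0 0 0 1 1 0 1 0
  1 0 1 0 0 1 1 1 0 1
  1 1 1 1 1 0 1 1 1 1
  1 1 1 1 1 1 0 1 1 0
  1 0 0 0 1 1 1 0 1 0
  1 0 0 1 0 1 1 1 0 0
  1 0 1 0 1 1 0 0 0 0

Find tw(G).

4

A width-4 tree decomposition is:
Bags: B1 = {1, 5, 6, 7, 8}  B2 = {1, 3, 5, 6, 7}  B3 = {1, 2, 3, 6, 7}  B4 = {1, 6, 7, 8, 9}  B5 = {1, 3, 5, 6, 10}  B6 = {1, 4, 6, 7, 9}
Tree: B1–B2, B2–B3, B1–B4, B2–B5, B4–B6
Every bag has size at most 5, so the width is 5 − 1 = 4 and tw(G) ≤ 4. On the other hand G contains the 5-clique {1, 3, 5, 6, 10}. A clique must lie in a single bag of any decomposition, so no decomposition can have width below 4. Hence tw(G) = 4 exactly.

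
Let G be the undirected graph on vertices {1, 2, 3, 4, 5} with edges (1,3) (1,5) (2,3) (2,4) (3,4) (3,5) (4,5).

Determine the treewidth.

A width-2 tree decomposition is:
Bags: B1 = {3, 4, 5}  B2 = {1, 3, 5}  B3 = {2, 3, 4}
Tree: B1–B2, B1–B3
Every bag has size at most 3, so the width is 3 − 1 = 2 and tw(G) ≤ 2. For the lower bound, the 3 vertices {1, 3, 5} are pairwise adjacent, and any tree decomposition puts a clique entirely inside one bag — forcing width ≥ 2. Combining the bounds, tw(G) = 2.

2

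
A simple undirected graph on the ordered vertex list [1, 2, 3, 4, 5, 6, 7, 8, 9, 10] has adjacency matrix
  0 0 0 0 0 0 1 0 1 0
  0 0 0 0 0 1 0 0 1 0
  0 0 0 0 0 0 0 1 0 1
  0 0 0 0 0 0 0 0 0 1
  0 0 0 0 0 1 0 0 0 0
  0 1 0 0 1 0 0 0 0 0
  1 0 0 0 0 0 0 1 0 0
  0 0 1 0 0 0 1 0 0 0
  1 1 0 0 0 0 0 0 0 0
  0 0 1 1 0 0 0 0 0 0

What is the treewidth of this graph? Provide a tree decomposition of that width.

Treewidth 1.
One such decomposition:
Bags: B1 = {5, 6}  B2 = {2, 6}  B3 = {2, 9}  B4 = {1, 9}  B5 = {1, 7}  B6 = {7, 8}  B7 = {3, 8}  B8 = {3, 10}  B9 = {4, 10}
Tree: B1–B2, B2–B3, B3–B4, B4–B5, B5–B6, B6–B7, B7–B8, B8–B9

Every bag has size at most 2, so the width is 2 − 1 = 1 and tw(G) ≤ 1. Any graph with an edge has treewidth ≥ 1, and G has the edge 5–6. Combining the bounds, tw(G) = 1.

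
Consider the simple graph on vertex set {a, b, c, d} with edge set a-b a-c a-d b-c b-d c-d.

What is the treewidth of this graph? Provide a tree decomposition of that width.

Treewidth 3.
One optimal decomposition is:
Bags: B1 = {a, b, c, d}
Tree: (single bag)

A single bag containing all 4 vertices is trivially a valid decomposition of width 3. On the other hand G contains the 4-clique {a, b, c, d}. A clique must lie in a single bag of any decomposition, so no decomposition can have width below 3. Therefore the treewidth is 3.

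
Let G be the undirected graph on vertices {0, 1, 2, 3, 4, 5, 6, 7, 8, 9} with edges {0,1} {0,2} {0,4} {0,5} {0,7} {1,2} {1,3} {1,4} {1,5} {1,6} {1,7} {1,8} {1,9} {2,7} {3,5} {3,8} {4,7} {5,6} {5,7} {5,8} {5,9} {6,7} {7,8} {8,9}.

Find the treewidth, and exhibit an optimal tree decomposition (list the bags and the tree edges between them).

Treewidth 3.
One optimal decomposition is:
Bags: B1 = {0, 1, 5, 7}  B2 = {0, 1, 4, 7}  B3 = {1, 5, 7, 8}  B4 = {1, 3, 5, 8}  B5 = {0, 1, 2, 7}  B6 = {1, 5, 6, 7}  B7 = {1, 5, 8, 9}
Tree: B1–B2, B1–B3, B3–B4, B2–B5, B1–B6, B3–B7

Every bag has size at most 4, so the width is 4 − 1 = 3 and tw(G) ≤ 3. On the other hand G contains the 4-clique {0, 1, 2, 7}. A clique must lie in a single bag of any decomposition, so no decomposition can have width below 3. The upper and lower bounds meet at 3, so that is the treewidth.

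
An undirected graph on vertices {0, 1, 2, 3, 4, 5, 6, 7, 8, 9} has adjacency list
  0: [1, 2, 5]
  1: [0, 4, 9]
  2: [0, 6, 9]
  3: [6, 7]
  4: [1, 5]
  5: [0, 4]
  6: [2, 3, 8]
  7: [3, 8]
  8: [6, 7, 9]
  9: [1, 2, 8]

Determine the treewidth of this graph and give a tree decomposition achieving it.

Each bag holds 3 vertices, so the decomposition has width 2, which upper-bounds the treewidth. For the lower bound, G contains the cycle 7–3–6–8–7, so G is not a forest; only forests have treewidth ≤ 1, hence tw(G) ≥ 2. Therefore the treewidth is 2.

Treewidth 2.
One optimal decomposition is:
Bags: B1 = {3, 7, 8}  B2 = {3, 6, 8}  B3 = {6, 8, 9}  B4 = {2, 6, 9}  B5 = {1, 2, 9}  B6 = {0, 1, 2}  B7 = {0, 1, 4}  B8 = {0, 4, 5}
Tree: B1–B2, B2–B3, B3–B4, B4–B5, B5–B6, B6–B7, B7–B8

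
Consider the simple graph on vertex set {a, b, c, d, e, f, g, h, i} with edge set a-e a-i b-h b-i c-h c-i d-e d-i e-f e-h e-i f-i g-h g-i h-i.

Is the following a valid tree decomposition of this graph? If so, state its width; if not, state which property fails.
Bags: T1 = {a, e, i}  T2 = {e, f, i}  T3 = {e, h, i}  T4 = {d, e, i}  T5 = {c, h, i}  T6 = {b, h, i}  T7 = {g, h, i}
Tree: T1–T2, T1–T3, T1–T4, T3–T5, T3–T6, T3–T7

Vertex coverage: the bags together contain {a, b, c, d, e, f, g, h, i}, the full vertex set. Edge coverage: each edge of G has both endpoints in at least one bag. Running intersection: for every vertex, the bags containing it form a connected subtree. All three properties hold, so this is a valid tree decomposition of width max|bag| − 1 = 2, and hence tw(G) ≤ 2.

Yes; width 2.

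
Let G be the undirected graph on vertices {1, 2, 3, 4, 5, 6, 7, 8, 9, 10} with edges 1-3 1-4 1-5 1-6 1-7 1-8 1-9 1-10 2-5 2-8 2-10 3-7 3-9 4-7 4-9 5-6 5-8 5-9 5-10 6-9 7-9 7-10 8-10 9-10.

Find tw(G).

A width-3 tree decomposition is:
Bags: B1 = {1, 4, 7, 9}  B2 = {1, 3, 7, 9}  B3 = {1, 7, 9, 10}  B4 = {1, 5, 9, 10}  B5 = {1, 5, 8, 10}  B6 = {2, 5, 8, 10}  B7 = {1, 5, 6, 9}
Tree: B1–B2, B2–B3, B3–B4, B4–B5, B5–B6, B4–B7
Each bag holds 4 vertices, so the decomposition has width 3, which upper-bounds the treewidth. For the lower bound, the 4 vertices {1, 5, 8, 10} are pairwise adjacent, and any tree decomposition puts a clique entirely inside one bag — forcing width ≥ 3. The upper and lower bounds meet at 3, so that is the treewidth.

3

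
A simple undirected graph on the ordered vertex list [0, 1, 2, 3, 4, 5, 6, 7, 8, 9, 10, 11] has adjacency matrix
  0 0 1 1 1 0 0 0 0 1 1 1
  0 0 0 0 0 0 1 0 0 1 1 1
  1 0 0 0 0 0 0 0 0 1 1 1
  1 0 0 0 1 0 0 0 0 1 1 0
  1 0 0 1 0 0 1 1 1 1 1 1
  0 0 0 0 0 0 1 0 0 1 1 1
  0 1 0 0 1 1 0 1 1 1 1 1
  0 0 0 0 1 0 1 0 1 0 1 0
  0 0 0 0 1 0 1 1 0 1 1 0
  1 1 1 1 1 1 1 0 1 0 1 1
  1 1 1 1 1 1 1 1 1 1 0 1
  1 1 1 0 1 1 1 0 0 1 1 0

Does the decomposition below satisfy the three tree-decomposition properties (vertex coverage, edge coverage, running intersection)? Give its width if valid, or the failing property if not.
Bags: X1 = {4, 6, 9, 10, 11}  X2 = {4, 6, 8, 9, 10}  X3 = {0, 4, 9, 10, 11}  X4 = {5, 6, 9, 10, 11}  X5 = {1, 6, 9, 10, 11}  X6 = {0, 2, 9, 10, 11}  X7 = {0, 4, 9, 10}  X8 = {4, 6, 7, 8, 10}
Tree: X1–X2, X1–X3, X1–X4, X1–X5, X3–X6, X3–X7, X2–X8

No — vertex 3 appears in no bag.

A tree decomposition must satisfy three properties: every vertex lies in some bag; for every edge, both endpoints lie together in some bag; and for every vertex, the bags containing it form a connected subtree. Here vertex 3 appears in no bag, so the decomposition is invalid.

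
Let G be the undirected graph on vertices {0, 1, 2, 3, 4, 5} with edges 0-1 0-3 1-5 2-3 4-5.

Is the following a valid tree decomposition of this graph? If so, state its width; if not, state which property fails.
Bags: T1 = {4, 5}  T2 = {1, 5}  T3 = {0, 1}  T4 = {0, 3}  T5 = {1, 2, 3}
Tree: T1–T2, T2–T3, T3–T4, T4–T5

No — bags containing vertex 1 are not connected in the tree.

A tree decomposition must satisfy three properties: every vertex lies in some bag; for every edge, both endpoints lie together in some bag; and for every vertex, the bags containing it form a connected subtree. Here bags containing vertex 1 are not connected in the tree, so the decomposition is invalid.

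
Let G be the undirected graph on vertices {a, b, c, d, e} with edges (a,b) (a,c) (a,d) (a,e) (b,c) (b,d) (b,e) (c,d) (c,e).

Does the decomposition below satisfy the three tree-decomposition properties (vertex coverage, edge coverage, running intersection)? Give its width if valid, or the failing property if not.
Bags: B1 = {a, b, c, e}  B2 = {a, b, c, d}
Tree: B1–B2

Checking the three conditions: (i) the bags cover all of {a, b, c, d, e}; (ii) for each edge, some bag contains both endpoints; (iii) the bags containing any fixed vertex form a subtree. All hold, so the decomposition is valid with width 4 − 1 = 3.

Yes; width 3.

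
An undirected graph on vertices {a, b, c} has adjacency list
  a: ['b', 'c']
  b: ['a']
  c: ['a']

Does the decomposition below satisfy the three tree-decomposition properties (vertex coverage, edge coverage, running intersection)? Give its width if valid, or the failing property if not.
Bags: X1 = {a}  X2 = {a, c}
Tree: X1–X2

A tree decomposition must satisfy three properties: every vertex lies in some bag; for every edge, both endpoints lie together in some bag; and for every vertex, the bags containing it form a connected subtree. Here vertex b appears in no bag, so the decomposition is invalid.

No — vertex b appears in no bag.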